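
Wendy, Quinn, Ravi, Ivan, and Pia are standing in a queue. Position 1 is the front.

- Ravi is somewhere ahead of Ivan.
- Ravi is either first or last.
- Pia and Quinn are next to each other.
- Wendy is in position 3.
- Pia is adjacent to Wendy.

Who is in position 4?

Pia

With clues 1–2, Ravi is ruled out for position 4.
With clues 1–4, Ivan and Wendy are ruled out for position 4.
With clues 1–5, Quinn is ruled out for position 4.
So position 4 is Pia.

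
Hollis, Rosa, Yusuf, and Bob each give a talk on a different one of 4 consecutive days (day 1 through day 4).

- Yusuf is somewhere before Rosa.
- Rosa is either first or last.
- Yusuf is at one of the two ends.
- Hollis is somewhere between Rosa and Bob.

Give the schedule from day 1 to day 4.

Yusuf, Bob, Hollis, Rosa

From clue 1: Rosa is in {2,3,4}.
From clues 1–2: Rosa → day 4.
From clues 1–3: Yusuf → day 1.
From clues 1–4: Bob → day 2, Hollis → day 3.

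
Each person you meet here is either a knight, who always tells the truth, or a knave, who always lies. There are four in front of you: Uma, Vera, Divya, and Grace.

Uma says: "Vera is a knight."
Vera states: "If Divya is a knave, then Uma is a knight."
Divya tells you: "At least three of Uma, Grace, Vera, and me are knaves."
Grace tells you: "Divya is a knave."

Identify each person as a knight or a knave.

Consider Uma. Suppose Uma is a knave.
Then no assignment of the remaining roles makes every statement match its speaker's type — contradiction.
So Uma is a knight.
With that fixed, Vera's statement is true, so Vera is a knight.
With that fixed, Divya's statement is false, so Divya is a knave.
With that fixed, Grace's statement is true, so Grace is a knight.

Uma: knight, Vera: knight, Divya: knave, Grace: knight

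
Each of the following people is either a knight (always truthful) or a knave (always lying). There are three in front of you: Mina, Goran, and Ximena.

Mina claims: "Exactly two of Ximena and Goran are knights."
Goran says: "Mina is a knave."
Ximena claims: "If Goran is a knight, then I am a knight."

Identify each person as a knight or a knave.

Consider Mina. Suppose Mina is a knight.
Then no assignment of the remaining roles makes every statement match its speaker's type — contradiction.
So Mina is a knave.
With that fixed, Goran's statement is true, so Goran is a knight.
Consider Ximena. Suppose Ximena is a knight.
Then Mina's statement comes out true, contradicting Mina being a knave.
So Ximena is a knave.

Mina: knave, Goran: knight, Ximena: knave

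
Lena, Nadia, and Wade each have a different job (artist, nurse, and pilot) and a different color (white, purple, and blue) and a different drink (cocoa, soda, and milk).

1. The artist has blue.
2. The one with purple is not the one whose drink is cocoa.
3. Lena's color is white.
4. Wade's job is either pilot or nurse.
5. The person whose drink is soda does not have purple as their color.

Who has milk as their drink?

With clues 1–5, Lena and Nadia are impossible for the one with drink milk.
That leaves Wade.

Wade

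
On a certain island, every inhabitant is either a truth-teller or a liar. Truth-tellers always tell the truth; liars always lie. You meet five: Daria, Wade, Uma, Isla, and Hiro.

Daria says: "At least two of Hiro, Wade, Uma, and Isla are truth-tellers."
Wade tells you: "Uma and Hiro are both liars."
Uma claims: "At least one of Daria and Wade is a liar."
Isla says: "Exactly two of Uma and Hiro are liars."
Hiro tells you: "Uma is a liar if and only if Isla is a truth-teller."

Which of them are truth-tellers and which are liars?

Daria: truth-teller, Wade: liar, Uma: truth-teller, Isla: liar, Hiro: truth-teller

Consider Daria. Suppose Daria is a liar.
Then no assignment of the remaining roles makes every statement match its speaker's type — contradiction.
So Daria is a truth-teller.
Consider Wade. Suppose Wade is a truth-teller.
Then no assignment of the remaining roles makes every statement match its speaker's type — contradiction.
So Wade is a liar.
With that fixed, Uma's statement is true, so Uma is a truth-teller.
With that fixed, Isla's statement is false, so Isla is a liar.
With that fixed, Hiro's statement is true, so Hiro is a truth-teller.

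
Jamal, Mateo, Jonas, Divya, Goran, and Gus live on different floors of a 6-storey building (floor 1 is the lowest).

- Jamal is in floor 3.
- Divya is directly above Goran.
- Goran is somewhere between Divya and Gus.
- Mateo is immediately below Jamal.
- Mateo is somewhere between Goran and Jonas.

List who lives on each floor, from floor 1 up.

Jonas, Mateo, Jamal, Gus, Goran, Divya

From clue 1: Jamal → floor 3.
From clues 1–2: Divya is in {2,5,6}.
From clues 1–3: Divya is in {5,6}.
From clues 1–4: Mateo → floor 2.
From clues 1–5: Jonas → floor 1, Gus → floor 4, Goran → floor 5, Divya → floor 6.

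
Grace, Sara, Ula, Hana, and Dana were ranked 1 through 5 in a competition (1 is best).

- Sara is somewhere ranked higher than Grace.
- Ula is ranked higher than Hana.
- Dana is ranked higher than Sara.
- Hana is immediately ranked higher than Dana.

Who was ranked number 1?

With clue 1, Grace is ruled out for rank 1.
With clues 1–2, Hana is ruled out for rank 1.
With clues 1–3, Sara is ruled out for rank 1.
With clues 1–4, Dana is ruled out for rank 1.
So rank 1 is Ula.

Ula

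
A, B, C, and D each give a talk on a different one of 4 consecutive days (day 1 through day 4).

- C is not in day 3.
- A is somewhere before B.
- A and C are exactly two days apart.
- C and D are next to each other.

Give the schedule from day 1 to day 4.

C, D, A, B

From clue 1: C is in {1,2,4}.
From clues 1–2: A is in {1,2,3}.
From clues 1–3: A is in {2,3}.
From clues 1–4: C → day 1, D → day 2, A → day 3, B → day 4.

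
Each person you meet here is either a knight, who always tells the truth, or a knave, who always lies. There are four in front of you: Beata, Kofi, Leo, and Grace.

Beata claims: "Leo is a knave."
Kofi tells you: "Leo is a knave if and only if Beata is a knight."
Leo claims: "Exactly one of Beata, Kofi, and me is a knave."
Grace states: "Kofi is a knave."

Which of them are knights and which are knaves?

Beata: knave, Kofi: knight, Leo: knight, Grace: knave

Consider Beata. Suppose Beata is a knight.
Then no assignment of the remaining roles makes every statement match its speaker's type — contradiction.
So Beata is a knave.
Consider Kofi. Suppose Kofi is a knave.
Then no assignment of the remaining roles makes every statement match its speaker's type — contradiction.
So Kofi is a knight.
With that fixed, Grace's statement is false, so Grace is a knave.
Consider Leo. Suppose Leo is a knave.
Then Beata's statement comes out true, contradicting Beata being a knave.
So Leo is a knight.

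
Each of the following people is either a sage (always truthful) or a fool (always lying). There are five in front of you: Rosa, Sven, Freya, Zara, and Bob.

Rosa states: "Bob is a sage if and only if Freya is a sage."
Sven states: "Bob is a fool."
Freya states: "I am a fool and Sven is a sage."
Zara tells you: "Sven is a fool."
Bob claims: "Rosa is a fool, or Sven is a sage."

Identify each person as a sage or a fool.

Consider Rosa. Suppose Rosa is a sage.
Then no assignment of the remaining roles makes every statement match its speaker's type — contradiction.
So Rosa is a fool.
With that fixed, Bob's statement is true, so Bob is a sage.
With that fixed, Sven's statement is false, so Sven is a fool.
With that fixed, Freya's statement is false, so Freya is a fool.
With that fixed, Zara's statement is true, so Zara is a sage.

Rosa: fool, Sven: fool, Freya: fool, Zara: sage, Bob: sage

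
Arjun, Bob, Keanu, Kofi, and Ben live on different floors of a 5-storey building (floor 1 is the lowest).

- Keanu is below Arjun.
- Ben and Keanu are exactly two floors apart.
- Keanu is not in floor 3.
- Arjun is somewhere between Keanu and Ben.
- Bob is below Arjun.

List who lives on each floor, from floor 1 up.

From clue 1: Arjun is in {2,3,4,5}.
From clues 1–3: Keanu is in {1,2,4}.
From clues 1–4: Arjun is in {2,3}.
From clues 1–5: Bob → floor 1, Keanu → floor 2, Arjun → floor 3, Ben → floor 4, Kofi → floor 5.

Bob, Keanu, Arjun, Ben, Kofi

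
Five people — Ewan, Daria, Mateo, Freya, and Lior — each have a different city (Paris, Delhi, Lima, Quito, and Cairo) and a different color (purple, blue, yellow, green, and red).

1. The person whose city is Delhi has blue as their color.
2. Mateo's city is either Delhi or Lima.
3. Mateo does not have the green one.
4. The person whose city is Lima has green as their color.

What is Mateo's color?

With clues 1–3, green is impossible for Mateo's color.
With clues 1–4, purple, red, and yellow are impossible for Mateo's color.
That leaves blue.

blue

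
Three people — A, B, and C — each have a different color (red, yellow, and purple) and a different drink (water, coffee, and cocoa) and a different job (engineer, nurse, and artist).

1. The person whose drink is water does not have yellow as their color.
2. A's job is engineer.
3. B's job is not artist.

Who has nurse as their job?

With clues 1–2, A is impossible for the one with job nurse.
With clues 1–3, C is impossible for the one with job nurse.
That leaves B.

B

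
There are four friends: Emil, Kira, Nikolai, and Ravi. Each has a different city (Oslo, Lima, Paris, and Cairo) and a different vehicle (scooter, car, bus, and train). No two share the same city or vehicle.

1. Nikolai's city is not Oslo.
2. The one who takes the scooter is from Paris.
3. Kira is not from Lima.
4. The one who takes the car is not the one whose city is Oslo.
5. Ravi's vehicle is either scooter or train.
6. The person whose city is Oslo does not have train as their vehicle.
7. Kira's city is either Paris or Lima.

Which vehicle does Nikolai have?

With clues 1–6, bus is impossible for Nikolai's vehicle.
With clues 1–7, scooter and train are impossible for Nikolai's vehicle.
That leaves car.

car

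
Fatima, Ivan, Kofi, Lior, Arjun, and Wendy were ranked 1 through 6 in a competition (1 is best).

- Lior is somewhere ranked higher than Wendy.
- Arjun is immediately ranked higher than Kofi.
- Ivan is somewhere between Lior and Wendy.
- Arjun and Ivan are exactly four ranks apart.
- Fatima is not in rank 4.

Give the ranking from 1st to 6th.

Arjun, Kofi, Fatima, Lior, Ivan, Wendy

From clue 1: Lior is in {1,2,3,4,5}.
From clues 1–2: Kofi is in {2,3,4,5,6}.
From clues 1–3: Ivan is in {2,3,4,5}.
From clues 1–4: Arjun → rank 1, Kofi → rank 2, Ivan → rank 5, Wendy → rank 6.
From clues 1–5: Fatima → rank 3, Lior → rank 4.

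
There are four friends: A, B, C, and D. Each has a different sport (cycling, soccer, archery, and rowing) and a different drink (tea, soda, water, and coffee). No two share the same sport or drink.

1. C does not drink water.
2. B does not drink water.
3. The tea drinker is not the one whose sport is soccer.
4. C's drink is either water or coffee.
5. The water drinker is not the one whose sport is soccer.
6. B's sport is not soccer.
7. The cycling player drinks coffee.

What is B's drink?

With clues 1–2, water is impossible for B's drink.
With clues 1–4, coffee is impossible for B's drink.
With clues 1–7, soda is impossible for B's drink.
That leaves tea.

tea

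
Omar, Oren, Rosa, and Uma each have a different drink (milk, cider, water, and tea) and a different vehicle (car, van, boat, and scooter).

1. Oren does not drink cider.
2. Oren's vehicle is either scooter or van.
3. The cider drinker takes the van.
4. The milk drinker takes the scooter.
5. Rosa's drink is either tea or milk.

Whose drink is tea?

Rosa

With clues 1–4, Oren is impossible for the one with drink tea.
With clues 1–5, Omar and Uma are impossible for the one with drink tea.
That leaves Rosa.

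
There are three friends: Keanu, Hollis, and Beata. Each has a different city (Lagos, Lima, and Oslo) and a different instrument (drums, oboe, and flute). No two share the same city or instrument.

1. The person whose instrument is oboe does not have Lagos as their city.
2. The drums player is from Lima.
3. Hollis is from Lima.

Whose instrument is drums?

With clues 1–3, Beata and Keanu are impossible for the one with instrument drums.
That leaves Hollis.

Hollis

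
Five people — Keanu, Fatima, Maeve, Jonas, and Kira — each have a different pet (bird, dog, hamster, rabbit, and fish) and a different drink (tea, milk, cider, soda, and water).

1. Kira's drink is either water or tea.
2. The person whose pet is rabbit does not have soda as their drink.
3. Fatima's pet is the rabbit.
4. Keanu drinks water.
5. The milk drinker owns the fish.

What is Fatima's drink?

cider

With clues 1–3, soda is impossible for Fatima's drink.
With clues 1–4, tea and water are impossible for Fatima's drink.
With clues 1–5, milk is impossible for Fatima's drink.
That leaves cider.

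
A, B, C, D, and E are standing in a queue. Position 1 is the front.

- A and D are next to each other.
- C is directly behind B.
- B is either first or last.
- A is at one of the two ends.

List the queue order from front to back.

B, C, E, D, A

From clues 1–2: E is in {1,3,5}.
From clues 1–3: B → position 1, C → position 2.
From clues 1–4: E → position 3, D → position 4, A → position 5.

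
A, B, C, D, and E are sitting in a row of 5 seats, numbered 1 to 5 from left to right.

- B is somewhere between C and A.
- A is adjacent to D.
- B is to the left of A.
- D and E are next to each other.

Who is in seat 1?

With clue 1, B is ruled out for seat 1.
With clues 1–3, A and D are ruled out for seat 1.
With clues 1–4, E is ruled out for seat 1.
So seat 1 is C.

C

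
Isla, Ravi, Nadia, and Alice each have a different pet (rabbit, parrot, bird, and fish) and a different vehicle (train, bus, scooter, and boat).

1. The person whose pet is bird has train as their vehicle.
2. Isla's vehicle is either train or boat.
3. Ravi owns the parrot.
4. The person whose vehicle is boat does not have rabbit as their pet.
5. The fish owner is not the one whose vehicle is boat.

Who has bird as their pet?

Isla

With clues 1–3, Ravi is impossible for the one with pet bird.
With clues 1–5, Alice and Nadia are impossible for the one with pet bird.
That leaves Isla.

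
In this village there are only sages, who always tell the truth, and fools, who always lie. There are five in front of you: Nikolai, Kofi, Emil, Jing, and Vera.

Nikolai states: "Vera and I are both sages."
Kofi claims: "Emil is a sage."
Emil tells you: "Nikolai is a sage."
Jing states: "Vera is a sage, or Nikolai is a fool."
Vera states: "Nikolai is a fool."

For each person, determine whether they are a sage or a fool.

Consider Nikolai. Suppose Nikolai is a sage.
Then no assignment of the remaining roles makes every statement match its speaker's type — contradiction.
So Nikolai is a fool.
With that fixed, Emil's statement is false, so Emil is a fool.
With that fixed, Jing's statement is true, so Jing is a sage.
With that fixed, Vera's statement is true, so Vera is a sage.
With that fixed, Kofi's statement is false, so Kofi is a fool.

Nikolai: fool, Kofi: fool, Emil: fool, Jing: sage, Vera: sage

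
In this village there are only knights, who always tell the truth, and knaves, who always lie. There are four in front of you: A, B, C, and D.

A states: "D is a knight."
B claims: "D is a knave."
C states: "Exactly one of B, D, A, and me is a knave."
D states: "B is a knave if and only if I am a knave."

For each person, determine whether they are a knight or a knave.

Consider A. Suppose A is a knight.
Then no assignment of the remaining roles makes every statement match its speaker's type — contradiction.
So A is a knave.
Consider B. Suppose B is a knave.
Then whichever role D has, D's statement has the wrong truth value — contradiction.
So B is a knight.
Consider C. Suppose C is a knight.
Then no assignment of the remaining roles makes every statement match its speaker's type — contradiction.
So C is a knave.
Consider D. Suppose D is a knight.
Then A's statement comes out true, contradicting A being a knave.
So D is a knave.

A: knave, B: knight, C: knave, D: knave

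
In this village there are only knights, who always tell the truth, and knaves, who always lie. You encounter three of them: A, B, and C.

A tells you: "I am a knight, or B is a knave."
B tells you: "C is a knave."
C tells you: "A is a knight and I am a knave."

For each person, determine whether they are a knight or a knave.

A: knave, B: knight, C: knave

Consider A. Suppose A is a knight.
Then whichever role C has, C's statement has the wrong truth value — contradiction.
So A is a knave.
With that fixed, C's statement is false, so C is a knave.
With that fixed, B's statement is true, so B is a knight.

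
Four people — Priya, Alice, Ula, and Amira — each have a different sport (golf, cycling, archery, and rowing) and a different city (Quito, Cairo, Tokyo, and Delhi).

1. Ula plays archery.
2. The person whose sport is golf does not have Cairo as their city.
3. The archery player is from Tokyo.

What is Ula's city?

Tokyo

With clues 1–3, Cairo, Delhi, and Quito are impossible for Ula's city.
That leaves Tokyo.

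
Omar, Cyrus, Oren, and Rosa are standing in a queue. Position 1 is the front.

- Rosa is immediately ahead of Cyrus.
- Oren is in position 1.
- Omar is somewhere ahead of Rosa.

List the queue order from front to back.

Oren, Omar, Rosa, Cyrus

From clue 1: Cyrus is in {2,3,4}.
From clues 1–2: Oren → position 1.
From clues 1–3: Omar → position 2, Rosa → position 3, Cyrus → position 4.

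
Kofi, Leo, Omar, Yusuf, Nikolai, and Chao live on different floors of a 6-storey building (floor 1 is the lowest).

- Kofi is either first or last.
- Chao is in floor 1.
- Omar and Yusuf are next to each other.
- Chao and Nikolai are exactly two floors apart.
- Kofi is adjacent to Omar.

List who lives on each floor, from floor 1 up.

Chao, Leo, Nikolai, Yusuf, Omar, Kofi

From clue 1: Kofi is in {1,6}.
From clues 1–2: Chao → floor 1, Kofi → floor 6.
From clues 1–3: Leo is in {2,3,4,5}.
From clues 1–4: Leo → floor 2, Nikolai → floor 3.
From clues 1–5: Yusuf → floor 4, Omar → floor 5.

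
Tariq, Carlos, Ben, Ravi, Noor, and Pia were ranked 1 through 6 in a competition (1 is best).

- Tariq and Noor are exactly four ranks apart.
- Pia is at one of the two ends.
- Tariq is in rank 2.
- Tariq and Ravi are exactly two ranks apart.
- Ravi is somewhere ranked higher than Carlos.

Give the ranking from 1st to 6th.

Pia, Tariq, Ben, Ravi, Carlos, Noor

From clue 1: Tariq is in {1,2,5,6}.
From clues 1–2: Pia is in {1,6}.
From clues 1–3: Pia → rank 1, Tariq → rank 2, Noor → rank 6.
From clues 1–4: Ravi → rank 4.
From clues 1–5: Ben → rank 3, Carlos → rank 5.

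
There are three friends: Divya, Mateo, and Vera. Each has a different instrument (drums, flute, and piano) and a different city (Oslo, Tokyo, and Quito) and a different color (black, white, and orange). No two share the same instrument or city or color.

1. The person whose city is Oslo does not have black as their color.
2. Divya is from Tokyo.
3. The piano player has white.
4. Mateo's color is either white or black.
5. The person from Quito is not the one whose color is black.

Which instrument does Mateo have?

With clues 1–5, drums and flute are impossible for Mateo's instrument.
That leaves piano.

piano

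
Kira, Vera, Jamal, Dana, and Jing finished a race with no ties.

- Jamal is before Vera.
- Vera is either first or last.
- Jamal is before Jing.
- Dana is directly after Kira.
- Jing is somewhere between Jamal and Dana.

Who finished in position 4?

Dana

With clues 1–2, Vera is ruled out for place 4.
With clues 1–3, Jamal is ruled out for place 4.
With clues 1–4, Kira is ruled out for place 4.
With clues 1–5, Jing is ruled out for place 4.
So place 4 is Dana.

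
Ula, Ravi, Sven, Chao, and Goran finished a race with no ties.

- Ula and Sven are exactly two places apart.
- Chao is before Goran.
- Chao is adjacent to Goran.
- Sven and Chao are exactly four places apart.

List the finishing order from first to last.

From clues 1–2: Chao is in {1,2,3,4}.
From clues 1–3: Ravi is in {2,4}.
From clues 1–4: Chao → place 1, Goran → place 2, Ula → place 3, Ravi → place 4, Sven → place 5.

Chao, Goran, Ula, Ravi, Sven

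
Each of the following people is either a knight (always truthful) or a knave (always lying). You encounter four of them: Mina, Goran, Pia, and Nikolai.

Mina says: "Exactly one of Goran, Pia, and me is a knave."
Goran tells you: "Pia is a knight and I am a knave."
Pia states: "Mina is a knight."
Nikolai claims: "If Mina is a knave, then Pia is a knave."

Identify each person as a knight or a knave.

Consider Mina. Suppose Mina is a knight.
Then no assignment of the remaining roles makes every statement match its speaker's type — contradiction.
So Mina is a knave.
With that fixed, Pia's statement is false, so Pia is a knave.
With that fixed, Nikolai's statement is true, so Nikolai is a knight.
With that fixed, Goran's statement is false, so Goran is a knave.

Mina: knave, Goran: knave, Pia: knave, Nikolai: knight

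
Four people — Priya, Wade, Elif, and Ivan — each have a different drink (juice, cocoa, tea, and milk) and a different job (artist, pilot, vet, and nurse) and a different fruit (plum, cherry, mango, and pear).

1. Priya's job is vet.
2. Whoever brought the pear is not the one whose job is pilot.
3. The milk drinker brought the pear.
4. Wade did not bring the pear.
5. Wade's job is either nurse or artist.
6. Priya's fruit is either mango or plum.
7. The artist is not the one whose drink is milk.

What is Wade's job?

Clue 1 rules out vet for Wade's job.
With clues 1–5, pilot is impossible for Wade's job.
With clues 1–7, nurse is impossible for Wade's job.
That leaves artist.

artist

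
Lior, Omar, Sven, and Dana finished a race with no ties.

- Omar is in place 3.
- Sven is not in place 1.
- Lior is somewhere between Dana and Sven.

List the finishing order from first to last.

From clue 1: Omar → place 3.
From clues 1–2: Sven is in {2,4}.
From clues 1–3: Dana → place 1, Lior → place 2, Sven → place 4.

Dana, Lior, Omar, Sven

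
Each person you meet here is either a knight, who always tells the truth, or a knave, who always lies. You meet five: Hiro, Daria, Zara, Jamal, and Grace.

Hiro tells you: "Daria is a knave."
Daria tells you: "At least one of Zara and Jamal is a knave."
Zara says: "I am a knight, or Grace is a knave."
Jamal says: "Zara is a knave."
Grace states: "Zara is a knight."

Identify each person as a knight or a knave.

Hiro: knave, Daria: knight, Zara: knight, Jamal: knave, Grace: knight

Consider Hiro. Suppose Hiro is a knight.
Then no assignment of the remaining roles makes every statement match its speaker's type — contradiction.
So Hiro is a knave.
Consider Daria. Suppose Daria is a knave.
Then Hiro's statement comes out true, contradicting Hiro being a knave.
So Daria is a knight.
Consider Zara. Suppose Zara is a knave.
Then no assignment of the remaining roles makes every statement match its speaker's type — contradiction.
So Zara is a knight.
With that fixed, Jamal's statement is false, so Jamal is a knave.
With that fixed, Grace's statement is true, so Grace is a knight.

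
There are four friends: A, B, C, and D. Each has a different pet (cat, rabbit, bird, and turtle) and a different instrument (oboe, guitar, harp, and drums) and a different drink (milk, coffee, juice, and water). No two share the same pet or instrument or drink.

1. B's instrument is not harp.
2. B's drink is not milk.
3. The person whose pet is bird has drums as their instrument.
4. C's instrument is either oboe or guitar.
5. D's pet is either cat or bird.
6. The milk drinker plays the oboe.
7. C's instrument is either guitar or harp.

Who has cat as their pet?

With clues 1–7, A, B, and C are impossible for the one with pet cat.
That leaves D.

D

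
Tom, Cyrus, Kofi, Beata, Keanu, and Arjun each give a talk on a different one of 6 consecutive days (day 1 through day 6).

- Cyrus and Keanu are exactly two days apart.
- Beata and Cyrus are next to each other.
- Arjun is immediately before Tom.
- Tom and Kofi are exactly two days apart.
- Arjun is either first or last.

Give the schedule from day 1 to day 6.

From clues 1–3: Tom is in {2,3,5,6}.
From clues 1–4: Kofi is in {1,4}.
From clues 1–5: Arjun → day 1, Tom → day 2, Keanu → day 3, Kofi → day 4, Cyrus → day 5, Beata → day 6.

Arjun, Tom, Keanu, Kofi, Cyrus, Beata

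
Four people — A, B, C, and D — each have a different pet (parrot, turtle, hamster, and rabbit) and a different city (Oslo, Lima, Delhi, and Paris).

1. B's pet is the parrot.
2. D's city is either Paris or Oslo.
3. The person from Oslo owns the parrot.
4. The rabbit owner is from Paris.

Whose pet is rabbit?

D

Clue 1 rules out B for the one with pet rabbit.
With clues 1–4, A and C are impossible for the one with pet rabbit.
That leaves D.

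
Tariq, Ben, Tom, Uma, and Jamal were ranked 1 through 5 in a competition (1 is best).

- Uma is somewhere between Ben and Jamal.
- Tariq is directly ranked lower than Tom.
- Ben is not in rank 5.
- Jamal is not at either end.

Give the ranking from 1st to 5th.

Ben, Uma, Jamal, Tom, Tariq

From clue 1: Uma is in {2,3,4}.
From clues 1–2: Uma is in {2,4}.
From clues 1–3: Ben is in {1,3}.
From clues 1–4: Ben → rank 1, Uma → rank 2, Jamal → rank 3, Tom → rank 4, Tariq → rank 5.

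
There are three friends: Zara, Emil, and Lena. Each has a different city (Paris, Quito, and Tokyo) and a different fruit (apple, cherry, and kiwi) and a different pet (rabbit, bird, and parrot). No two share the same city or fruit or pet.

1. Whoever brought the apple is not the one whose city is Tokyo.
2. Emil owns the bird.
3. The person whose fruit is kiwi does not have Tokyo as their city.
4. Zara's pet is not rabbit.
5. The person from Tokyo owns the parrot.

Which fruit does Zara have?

With clues 1–5, apple and kiwi are impossible for Zara's fruit.
That leaves cherry.

cherry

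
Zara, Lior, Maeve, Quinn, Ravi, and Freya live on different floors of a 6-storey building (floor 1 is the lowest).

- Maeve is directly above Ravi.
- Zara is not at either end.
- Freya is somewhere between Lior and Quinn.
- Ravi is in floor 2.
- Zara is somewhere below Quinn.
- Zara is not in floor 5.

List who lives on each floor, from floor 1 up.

Lior, Ravi, Maeve, Zara, Freya, Quinn

From clue 1: Maeve is in {2,3,4,5,6}.
From clues 1–2: Zara is in {2,3,4,5}.
From clues 1–4: Ravi → floor 2, Maeve → floor 3.
From clues 1–5: Lior → floor 1, Quinn → floor 6.
From clues 1–6: Zara → floor 4, Freya → floor 5.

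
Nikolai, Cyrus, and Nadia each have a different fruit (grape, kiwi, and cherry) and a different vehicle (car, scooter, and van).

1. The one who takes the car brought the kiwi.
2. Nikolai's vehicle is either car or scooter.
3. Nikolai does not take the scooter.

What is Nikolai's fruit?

kiwi

With clues 1–3, cherry and grape are impossible for Nikolai's fruit.
That leaves kiwi.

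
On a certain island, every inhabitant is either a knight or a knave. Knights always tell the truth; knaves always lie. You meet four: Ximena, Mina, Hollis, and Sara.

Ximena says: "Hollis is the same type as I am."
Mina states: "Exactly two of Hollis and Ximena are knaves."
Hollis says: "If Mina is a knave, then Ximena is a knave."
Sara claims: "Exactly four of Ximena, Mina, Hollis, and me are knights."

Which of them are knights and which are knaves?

Consider Ximena. Suppose Ximena is a knight.
Then no assignment of the remaining roles makes every statement match its speaker's type — contradiction.
So Ximena is a knave.
With that fixed, Hollis's statement is true, so Hollis is a knight.
With that fixed, Sara's statement is false, so Sara is a knave.
With that fixed, Mina's statement is false, so Mina is a knave.

Ximena: knave, Mina: knave, Hollis: knight, Sara: knave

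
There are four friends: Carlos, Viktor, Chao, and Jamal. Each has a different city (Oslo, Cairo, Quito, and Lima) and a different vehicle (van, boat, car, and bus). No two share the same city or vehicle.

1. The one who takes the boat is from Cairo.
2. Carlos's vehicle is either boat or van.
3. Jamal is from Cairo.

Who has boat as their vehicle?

Jamal

With clues 1–3, Carlos, Chao, and Viktor are impossible for the one with vehicle boat.
That leaves Jamal.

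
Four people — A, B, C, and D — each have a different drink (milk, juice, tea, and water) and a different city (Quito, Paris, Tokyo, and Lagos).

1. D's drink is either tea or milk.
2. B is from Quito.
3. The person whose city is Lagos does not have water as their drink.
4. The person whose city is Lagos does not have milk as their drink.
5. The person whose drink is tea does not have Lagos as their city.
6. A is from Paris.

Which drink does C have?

juice

With clues 1–6, milk, tea, and water are impossible for C's drink.
That leaves juice.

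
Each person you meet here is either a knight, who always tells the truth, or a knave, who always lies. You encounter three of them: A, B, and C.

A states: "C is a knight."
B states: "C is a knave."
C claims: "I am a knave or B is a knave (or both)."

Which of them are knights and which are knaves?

A: knight, B: knave, C: knight

Consider A. Suppose A is a knave.
Then no assignment of the remaining roles makes every statement match its speaker's type — contradiction.
So A is a knight.
Consider B. Suppose B is a knight.
Then whichever role C has, C's statement has the wrong truth value — contradiction.
So B is a knave.
With that fixed, C's statement is true, so C is a knight.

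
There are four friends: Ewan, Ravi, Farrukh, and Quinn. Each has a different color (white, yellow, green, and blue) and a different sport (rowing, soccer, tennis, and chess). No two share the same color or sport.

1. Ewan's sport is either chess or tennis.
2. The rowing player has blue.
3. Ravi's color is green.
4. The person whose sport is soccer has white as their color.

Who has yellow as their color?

Ewan

With clues 1–3, Ravi is impossible for the one with color yellow.
With clues 1–4, Farrukh and Quinn are impossible for the one with color yellow.
That leaves Ewan.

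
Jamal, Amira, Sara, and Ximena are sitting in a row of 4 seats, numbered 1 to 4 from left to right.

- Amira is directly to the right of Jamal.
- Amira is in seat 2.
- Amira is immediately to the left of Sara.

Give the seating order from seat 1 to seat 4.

Jamal, Amira, Sara, Ximena

From clue 1: Jamal is in {1,2,3}.
From clues 1–2: Jamal → seat 1, Amira → seat 2.
From clues 1–3: Sara → seat 3, Ximena → seat 4.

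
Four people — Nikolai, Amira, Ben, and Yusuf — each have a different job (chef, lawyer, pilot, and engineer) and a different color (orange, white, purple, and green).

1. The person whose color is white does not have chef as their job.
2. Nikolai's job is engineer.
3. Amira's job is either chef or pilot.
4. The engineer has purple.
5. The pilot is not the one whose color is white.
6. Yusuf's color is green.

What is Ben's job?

lawyer

With clues 1–2, engineer is impossible for Ben's job.
With clues 1–6, chef and pilot are impossible for Ben's job.
That leaves lawyer.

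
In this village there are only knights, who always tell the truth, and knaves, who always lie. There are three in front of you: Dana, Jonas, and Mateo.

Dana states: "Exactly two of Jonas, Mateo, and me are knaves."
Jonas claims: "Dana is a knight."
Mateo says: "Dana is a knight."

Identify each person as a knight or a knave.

Consider Dana. Suppose Dana is a knight.
Then no assignment of the remaining roles makes every statement match its speaker's type — contradiction.
So Dana is a knave.
With that fixed, Jonas's statement is false, so Jonas is a knave.
With that fixed, Mateo's statement is false, so Mateo is a knave.

Dana: knave, Jonas: knave, Mateo: knave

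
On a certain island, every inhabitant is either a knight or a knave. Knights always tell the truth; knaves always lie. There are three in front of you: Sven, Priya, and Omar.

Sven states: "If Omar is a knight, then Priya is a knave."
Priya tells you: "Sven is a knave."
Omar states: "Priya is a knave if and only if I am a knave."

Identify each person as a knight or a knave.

Sven: knave, Priya: knight, Omar: knight

Consider Sven. Suppose Sven is a knight.
Then no assignment of the remaining roles makes every statement match its speaker's type — contradiction.
So Sven is a knave.
With that fixed, Priya's statement is true, so Priya is a knight.
Consider Omar. Suppose Omar is a knave.
Then Sven's statement comes out true, contradicting Sven being a knave.
So Omar is a knight.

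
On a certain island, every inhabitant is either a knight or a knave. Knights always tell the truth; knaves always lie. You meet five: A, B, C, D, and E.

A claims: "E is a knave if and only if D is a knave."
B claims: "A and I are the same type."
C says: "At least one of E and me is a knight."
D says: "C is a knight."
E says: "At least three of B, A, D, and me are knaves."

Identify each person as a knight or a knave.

A: knight, B: knight, C: knave, D: knave, E: knave

Consider A. Suppose A is a knave.
Then whichever role B has, B's statement has the wrong truth value — contradiction.
So A is a knight.
Consider B. Suppose B is a knave.
Then no assignment of the remaining roles makes every statement match its speaker's type — contradiction.
So B is a knight.
With that fixed, E's statement is false, so E is a knave.
Consider C. Suppose C is a knight.
Then no assignment of the remaining roles makes every statement match its speaker's type — contradiction.
So C is a knave.
With that fixed, D's statement is false, so D is a knave.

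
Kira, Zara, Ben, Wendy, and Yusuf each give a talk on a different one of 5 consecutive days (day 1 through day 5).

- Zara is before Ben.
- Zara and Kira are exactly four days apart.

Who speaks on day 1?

With clue 1, Ben is ruled out for day 1.
With clues 1–2, Kira, Wendy, and Yusuf are ruled out for day 1.
So day 1 is Zara.

Zara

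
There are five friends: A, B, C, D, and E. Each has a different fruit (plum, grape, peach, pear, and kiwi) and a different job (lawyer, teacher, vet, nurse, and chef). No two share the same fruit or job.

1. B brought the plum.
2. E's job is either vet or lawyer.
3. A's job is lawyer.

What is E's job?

With clues 1–2, chef, nurse, and teacher are impossible for E's job.
With clues 1–3, lawyer is impossible for E's job.
That leaves vet.

vet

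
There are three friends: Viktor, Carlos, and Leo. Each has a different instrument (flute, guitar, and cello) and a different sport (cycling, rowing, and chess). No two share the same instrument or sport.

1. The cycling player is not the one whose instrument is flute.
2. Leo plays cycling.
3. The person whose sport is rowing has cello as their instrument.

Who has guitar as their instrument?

Leo

With clues 1–3, Carlos and Viktor are impossible for the one with instrument guitar.
That leaves Leo.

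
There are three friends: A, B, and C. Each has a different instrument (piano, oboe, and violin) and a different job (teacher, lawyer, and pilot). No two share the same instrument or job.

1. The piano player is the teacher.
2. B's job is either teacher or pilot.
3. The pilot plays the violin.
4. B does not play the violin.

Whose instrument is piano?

B

With clues 1–4, A and C are impossible for the one with instrument piano.
That leaves B.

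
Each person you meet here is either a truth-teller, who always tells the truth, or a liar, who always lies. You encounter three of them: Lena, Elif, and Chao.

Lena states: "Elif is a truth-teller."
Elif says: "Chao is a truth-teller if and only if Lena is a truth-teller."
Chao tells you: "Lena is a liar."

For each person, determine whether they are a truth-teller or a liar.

Lena: liar, Elif: liar, Chao: truth-teller

Consider Lena. Suppose Lena is a truth-teller.
Then no assignment of the remaining roles makes every statement match its speaker's type — contradiction.
So Lena is a liar.
With that fixed, Chao's statement is true, so Chao is a truth-teller.
With that fixed, Elif's statement is false, so Elif is a liar.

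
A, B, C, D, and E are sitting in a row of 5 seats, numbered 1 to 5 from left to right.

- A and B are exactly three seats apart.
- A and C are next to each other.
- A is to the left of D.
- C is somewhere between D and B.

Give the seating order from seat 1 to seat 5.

From clue 1: A is in {1,2,4,5}.
From clues 1–3: A is in {1,2,4}.
From clues 1–4: B → seat 1, E → seat 2, C → seat 3, A → seat 4, D → seat 5.

B, E, C, A, D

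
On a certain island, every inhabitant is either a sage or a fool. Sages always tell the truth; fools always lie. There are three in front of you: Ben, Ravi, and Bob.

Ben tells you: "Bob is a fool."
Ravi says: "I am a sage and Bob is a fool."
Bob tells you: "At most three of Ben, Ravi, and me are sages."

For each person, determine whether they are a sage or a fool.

Ben: fool, Ravi: fool, Bob: sage

Regardless of anyone's role, Bob's statement is true, so Bob is a sage.
With that fixed, Ben's statement is false, so Ben is a fool.
With that fixed, Ravi's statement is false, so Ravi is a fool.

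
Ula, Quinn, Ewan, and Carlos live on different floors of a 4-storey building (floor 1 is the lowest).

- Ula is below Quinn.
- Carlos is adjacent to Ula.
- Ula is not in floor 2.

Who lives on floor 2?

Carlos

With clues 1–2, Ewan and Quinn are ruled out for floor 2.
With clues 1–3, Ula is ruled out for floor 2.
So floor 2 is Carlos.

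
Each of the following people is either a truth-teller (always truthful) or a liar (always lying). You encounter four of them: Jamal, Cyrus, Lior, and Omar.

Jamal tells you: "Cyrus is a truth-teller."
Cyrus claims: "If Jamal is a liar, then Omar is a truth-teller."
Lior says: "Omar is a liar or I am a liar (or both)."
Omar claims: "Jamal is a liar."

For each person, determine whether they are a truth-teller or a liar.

Jamal: truth-teller, Cyrus: truth-teller, Lior: truth-teller, Omar: liar

Consider Jamal. Suppose Jamal is a liar.
Then no assignment of the remaining roles makes every statement match its speaker's type — contradiction.
So Jamal is a truth-teller.
With that fixed, Cyrus's statement is true, so Cyrus is a truth-teller.
With that fixed, Omar's statement is false, so Omar is a liar.
With that fixed, Lior's statement is true, so Lior is a truth-teller.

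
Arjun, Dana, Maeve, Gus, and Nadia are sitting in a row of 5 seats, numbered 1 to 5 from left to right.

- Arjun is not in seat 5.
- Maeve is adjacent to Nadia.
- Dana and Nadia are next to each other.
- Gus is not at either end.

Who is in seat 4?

Nadia

With clues 1–3, Gus is ruled out for seat 4.
With clues 1–4, Arjun, Dana, and Maeve are ruled out for seat 4.
So seat 4 is Nadia.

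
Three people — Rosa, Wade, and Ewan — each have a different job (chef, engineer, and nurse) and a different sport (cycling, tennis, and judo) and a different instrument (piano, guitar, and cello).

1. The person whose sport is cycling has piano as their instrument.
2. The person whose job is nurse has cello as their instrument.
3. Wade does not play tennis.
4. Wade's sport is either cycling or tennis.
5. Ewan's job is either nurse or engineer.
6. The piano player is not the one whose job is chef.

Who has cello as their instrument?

Ewan

With clues 1–4, Wade is impossible for the one with instrument cello.
With clues 1–6, Rosa is impossible for the one with instrument cello.
That leaves Ewan.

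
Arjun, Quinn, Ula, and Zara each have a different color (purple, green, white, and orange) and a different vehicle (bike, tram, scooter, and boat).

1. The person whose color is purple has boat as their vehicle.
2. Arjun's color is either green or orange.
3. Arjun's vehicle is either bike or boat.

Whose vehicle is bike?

With clues 1–3, Quinn, Ula, and Zara are impossible for the one with vehicle bike.
That leaves Arjun.

Arjun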